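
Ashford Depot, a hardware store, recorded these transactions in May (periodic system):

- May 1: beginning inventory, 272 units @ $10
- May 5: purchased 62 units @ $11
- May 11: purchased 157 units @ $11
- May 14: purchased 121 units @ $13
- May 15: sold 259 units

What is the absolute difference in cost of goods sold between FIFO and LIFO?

FIFO COGS: 259 @ $10 = $2,590
LIFO COGS: 121 @ $13 + 138 @ $11 = $3,091
Difference = |$2,590 − $3,091| = $501

$501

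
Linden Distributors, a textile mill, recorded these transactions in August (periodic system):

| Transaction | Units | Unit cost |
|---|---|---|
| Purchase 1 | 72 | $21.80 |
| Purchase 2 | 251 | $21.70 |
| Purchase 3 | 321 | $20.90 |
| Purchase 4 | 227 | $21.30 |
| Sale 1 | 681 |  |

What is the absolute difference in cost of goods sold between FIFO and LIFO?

FIFO COGS: 72 @ $21.80 + 251 @ $21.70 + 321 @ $20.90 + 37 @ $21.30 = $14,513.30
LIFO COGS: 227 @ $21.30 + 321 @ $20.90 + 133 @ $21.70 = $14,430.10
Difference = |$14,513.30 − $14,430.10| = $83.20

$83.20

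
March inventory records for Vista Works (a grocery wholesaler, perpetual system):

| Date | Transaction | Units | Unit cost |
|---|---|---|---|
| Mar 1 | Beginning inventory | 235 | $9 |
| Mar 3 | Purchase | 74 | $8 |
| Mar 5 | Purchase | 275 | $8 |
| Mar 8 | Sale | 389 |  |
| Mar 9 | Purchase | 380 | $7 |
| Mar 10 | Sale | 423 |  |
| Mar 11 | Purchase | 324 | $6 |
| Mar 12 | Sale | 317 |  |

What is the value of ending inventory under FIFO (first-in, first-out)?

Mar 8, 389 sold [FIFO — oldest first]: 235 @ $9 + 74 @ $8 + 80 @ $8 = $3,347
Mar 10, 423 sold [FIFO — oldest first]: 195 @ $8 + 228 @ $7 = $3,156
Mar 12, 317 sold [FIFO — oldest first]: 152 @ $7 + 165 @ $6 = $2,054
Total COGS = $3,347 + $3,156 + $2,054 = $8,557
Ending inventory: 159 @ $6 = $954

Ending inventory = $954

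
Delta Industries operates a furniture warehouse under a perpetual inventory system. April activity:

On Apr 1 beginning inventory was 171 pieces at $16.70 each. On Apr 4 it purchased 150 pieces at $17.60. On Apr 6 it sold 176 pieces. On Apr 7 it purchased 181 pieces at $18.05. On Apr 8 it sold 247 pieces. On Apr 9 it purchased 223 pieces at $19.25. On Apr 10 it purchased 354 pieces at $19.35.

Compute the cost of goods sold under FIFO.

COGS = $7,336.80

Apr 6, 176 sold [FIFO — oldest first]: 171 @ $16.70 + 5 @ $17.60 = $2,943.70
Apr 8, 247 sold [FIFO — oldest first]: 145 @ $17.60 + 102 @ $18.05 = $4,393.10
Total COGS = $2,943.70 + $4,393.10 = $7,336.80
Ending inventory: 79 @ $18.05 + 223 @ $19.25 + 354 @ $19.35 = $12,568.60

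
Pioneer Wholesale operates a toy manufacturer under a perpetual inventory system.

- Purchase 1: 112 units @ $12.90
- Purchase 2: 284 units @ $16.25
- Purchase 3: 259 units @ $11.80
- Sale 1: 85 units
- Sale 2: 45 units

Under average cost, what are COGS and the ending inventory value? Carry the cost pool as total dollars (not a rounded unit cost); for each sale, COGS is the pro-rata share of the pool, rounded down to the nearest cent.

COGS = $1,809.28; ending inventory = $7,306.72

After Purchase 1: 112 on hand, pool $1,444.80 (≈ $12.9000 each)
After Purchase 2: 396 on hand, pool $6,059.80 (≈ $15.3025 each)
After Purchase 3: 655 on hand, pool $9,116.00 (≈ $13.9176 each)
Sale 1, sell 85: 85/655 × $9,116.00 → $1,182.99
Sale 2, sell 45: 45/570 × $7,933.01 → $626.29
Total COGS = $1,182.99 + $626.29 = $1,809.28
Ending inventory (cost pool remaining) = $7,306.72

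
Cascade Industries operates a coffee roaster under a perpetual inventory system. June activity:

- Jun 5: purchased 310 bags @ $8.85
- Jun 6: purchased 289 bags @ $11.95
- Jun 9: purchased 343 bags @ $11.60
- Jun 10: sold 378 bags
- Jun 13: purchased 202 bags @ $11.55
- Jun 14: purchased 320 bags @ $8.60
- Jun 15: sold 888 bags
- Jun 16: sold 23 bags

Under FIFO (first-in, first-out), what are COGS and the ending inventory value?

Jun 10, 378 sold [FIFO — oldest first]: 310 @ $8.85 + 68 @ $11.95 = $3,556.10
Jun 15, 888 sold [FIFO — oldest first]: 221 @ $11.95 + 343 @ $11.60 + 202 @ $11.55 + 122 @ $8.60 = $10,002.05
Jun 16, 23 sold [FIFO — oldest first]: 23 @ $8.60 = $197.80
Total COGS = $3,556.10 + $10,002.05 + $197.80 = $13,755.95
Ending inventory: 175 @ $8.60 = $1,505.00
Check: goods available $15,260.95 = COGS $13,755.95 + ending $1,505.00

COGS = $13,755.95; ending inventory = $1,505.00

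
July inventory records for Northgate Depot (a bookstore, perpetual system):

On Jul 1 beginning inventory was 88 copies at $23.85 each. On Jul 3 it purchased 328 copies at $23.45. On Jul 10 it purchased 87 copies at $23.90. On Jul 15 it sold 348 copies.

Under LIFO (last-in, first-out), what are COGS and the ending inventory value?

Jul 15, 348 sold [LIFO — newest first]: 87 @ $23.90 + 261 @ $23.45 = $8,199.75
Ending inventory: 88 @ $23.85 + 67 @ $23.45 = $3,669.95

COGS = $8,199.75; ending inventory = $3,669.95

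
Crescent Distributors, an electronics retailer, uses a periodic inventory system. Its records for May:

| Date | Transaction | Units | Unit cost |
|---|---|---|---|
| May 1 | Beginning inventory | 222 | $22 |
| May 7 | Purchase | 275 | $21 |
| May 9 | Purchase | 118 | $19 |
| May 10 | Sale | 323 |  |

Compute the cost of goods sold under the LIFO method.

COGS = $6,547

May 10, 323 sold [LIFO — newest first]: 118 @ $19 + 205 @ $21 = $6,547
Ending inventory: 222 @ $22 + 70 @ $21 = $6,354
Check: goods available $12,901 = COGS $6,547 + ending $6,354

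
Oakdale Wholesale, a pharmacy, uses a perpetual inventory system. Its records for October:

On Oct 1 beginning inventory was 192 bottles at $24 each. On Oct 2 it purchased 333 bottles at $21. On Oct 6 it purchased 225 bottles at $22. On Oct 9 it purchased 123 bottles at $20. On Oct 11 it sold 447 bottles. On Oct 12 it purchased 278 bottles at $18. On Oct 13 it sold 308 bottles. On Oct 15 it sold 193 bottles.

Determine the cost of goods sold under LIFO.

Oct 11, 447 sold [LIFO — newest first]: 123 @ $20 + 225 @ $22 + 99 @ $21 = $9,489
Oct 13, 308 sold [LIFO — newest first]: 278 @ $18 + 30 @ $21 = $5,634
Oct 15, 193 sold [LIFO — newest first]: 193 @ $21 = $4,053
Total COGS = $9,489 + $5,634 + $4,053 = $19,176
Ending inventory: 192 @ $24 + 11 @ $21 = $4,839
Check: goods available $24,015 = COGS $19,176 + ending $4,839

COGS = $19,176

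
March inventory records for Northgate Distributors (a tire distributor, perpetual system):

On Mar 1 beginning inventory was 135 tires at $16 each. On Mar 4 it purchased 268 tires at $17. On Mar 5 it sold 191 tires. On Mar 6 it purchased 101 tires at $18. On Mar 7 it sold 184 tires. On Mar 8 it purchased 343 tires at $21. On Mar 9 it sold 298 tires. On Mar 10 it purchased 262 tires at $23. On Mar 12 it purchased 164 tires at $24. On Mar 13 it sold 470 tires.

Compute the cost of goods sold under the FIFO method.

COGS = $22,579

Mar 5, 191 sold [FIFO — oldest first]: 135 @ $16 + 56 @ $17 = $3,112
Mar 7, 184 sold [FIFO — oldest first]: 184 @ $17 = $3,128
Mar 9, 298 sold [FIFO — oldest first]: 28 @ $17 + 101 @ $18 + 169 @ $21 = $5,843
Mar 13, 470 sold [FIFO — oldest first]: 174 @ $21 + 262 @ $23 + 34 @ $24 = $10,496
Total COGS = $3,112 + $3,128 + $5,843 + $10,496 = $22,579
Ending inventory: 130 @ $24 = $3,120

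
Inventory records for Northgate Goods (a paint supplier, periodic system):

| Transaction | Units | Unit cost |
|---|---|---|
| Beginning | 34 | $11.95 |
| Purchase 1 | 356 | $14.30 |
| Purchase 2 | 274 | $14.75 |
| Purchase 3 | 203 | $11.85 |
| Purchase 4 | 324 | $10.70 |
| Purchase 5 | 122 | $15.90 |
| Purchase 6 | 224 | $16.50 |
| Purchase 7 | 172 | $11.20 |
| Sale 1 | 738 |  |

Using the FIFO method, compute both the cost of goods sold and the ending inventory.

COGS = $10,415.50; ending inventory = $12,557.65

Sale 1 (738) [FIFO — oldest first]: 34 @ $11.95 + 356 @ $14.30 + 274 @ $14.75 + 74 @ $11.85 = $10,415.50
Ending inventory: 129 @ $11.85 + 324 @ $10.70 + 122 @ $15.90 + 224 @ $16.50 + 172 @ $11.20 = $12,557.65
Check: goods available $22,973.15 = COGS $10,415.50 + ending $12,557.65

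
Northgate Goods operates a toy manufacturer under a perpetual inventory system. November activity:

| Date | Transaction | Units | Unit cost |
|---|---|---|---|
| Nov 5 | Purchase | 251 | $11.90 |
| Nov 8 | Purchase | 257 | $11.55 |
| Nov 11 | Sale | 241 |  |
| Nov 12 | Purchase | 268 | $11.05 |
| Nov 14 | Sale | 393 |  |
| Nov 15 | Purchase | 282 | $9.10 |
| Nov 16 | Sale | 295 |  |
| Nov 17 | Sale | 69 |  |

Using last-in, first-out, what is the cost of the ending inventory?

Nov 11, 241 sold [LIFO — newest first]: 241 @ $11.55 = $2,783.55
Nov 14, 393 sold [LIFO — newest first]: 268 @ $11.05 + 16 @ $11.55 + 109 @ $11.90 = $4,443.30
Nov 16, 295 sold [LIFO — newest first]: 282 @ $9.10 + 13 @ $11.90 = $2,720.90
Nov 17, 69 sold [LIFO — newest first]: 69 @ $11.90 = $821.10
Total COGS = $2,783.55 + $4,443.30 + $2,720.90 + $821.10 = $10,768.85
Ending inventory: 60 @ $11.90 = $714.00

Ending inventory = $714.00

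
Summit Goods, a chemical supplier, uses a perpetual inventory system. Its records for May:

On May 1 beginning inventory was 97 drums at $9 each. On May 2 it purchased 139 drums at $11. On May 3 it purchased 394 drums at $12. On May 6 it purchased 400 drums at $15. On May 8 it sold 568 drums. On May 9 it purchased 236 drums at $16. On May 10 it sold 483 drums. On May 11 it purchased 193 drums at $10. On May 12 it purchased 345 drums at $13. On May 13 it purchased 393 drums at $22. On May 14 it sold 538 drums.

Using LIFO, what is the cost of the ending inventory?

Ending inventory = $6,701

May 8, 568 sold [LIFO — newest first]: 400 @ $15 + 168 @ $12 = $8,016
May 10, 483 sold [LIFO — newest first]: 236 @ $16 + 226 @ $12 + 21 @ $11 = $6,719
May 14, 538 sold [LIFO — newest first]: 393 @ $22 + 145 @ $13 = $10,531
Total COGS = $8,016 + $6,719 + $10,531 = $25,266
Ending inventory: 97 @ $9 + 118 @ $11 + 193 @ $10 + 200 @ $13 = $6,701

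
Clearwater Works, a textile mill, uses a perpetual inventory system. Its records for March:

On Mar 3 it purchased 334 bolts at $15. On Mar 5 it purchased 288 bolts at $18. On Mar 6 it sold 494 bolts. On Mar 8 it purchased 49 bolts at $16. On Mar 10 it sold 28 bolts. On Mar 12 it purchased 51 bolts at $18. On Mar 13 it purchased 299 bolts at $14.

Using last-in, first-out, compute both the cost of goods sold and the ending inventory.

Mar 6, 494 sold [LIFO — newest first]: 288 @ $18 + 206 @ $15 = $8,274
Mar 10, 28 sold [LIFO — newest first]: 28 @ $16 = $448
Total COGS = $8,274 + $448 = $8,722
Ending inventory: 128 @ $15 + 21 @ $16 + 51 @ $18 + 299 @ $14 = $7,360
Check: goods available $16,082 = COGS $8,722 + ending $7,360

COGS = $8,722; ending inventory = $7,360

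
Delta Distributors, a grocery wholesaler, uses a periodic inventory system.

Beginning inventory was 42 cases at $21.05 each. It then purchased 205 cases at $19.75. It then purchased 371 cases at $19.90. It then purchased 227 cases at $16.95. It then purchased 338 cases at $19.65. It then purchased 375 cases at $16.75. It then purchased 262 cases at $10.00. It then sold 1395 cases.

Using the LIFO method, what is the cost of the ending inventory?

Sale 1 (1395) [LIFO — newest first]: 262 @ $10.00 + 375 @ $16.75 + 338 @ $19.65 + 227 @ $16.95 + 193 @ $19.90 = $23,231.30
Ending inventory: 42 @ $21.05 + 205 @ $19.75 + 178 @ $19.90 = $8,475.05
Check: goods available $31,706.35 = COGS $23,231.30 + ending $8,475.05

Ending inventory = $8,475.05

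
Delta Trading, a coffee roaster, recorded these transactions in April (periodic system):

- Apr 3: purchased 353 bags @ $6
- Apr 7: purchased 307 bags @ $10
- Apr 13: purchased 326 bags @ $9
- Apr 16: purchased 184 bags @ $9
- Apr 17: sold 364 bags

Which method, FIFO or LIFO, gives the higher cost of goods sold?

LIFO

FIFO COGS: 353 @ $6 + 11 @ $10 = $2,228
LIFO COGS: 184 @ $9 + 180 @ $9 = $3,276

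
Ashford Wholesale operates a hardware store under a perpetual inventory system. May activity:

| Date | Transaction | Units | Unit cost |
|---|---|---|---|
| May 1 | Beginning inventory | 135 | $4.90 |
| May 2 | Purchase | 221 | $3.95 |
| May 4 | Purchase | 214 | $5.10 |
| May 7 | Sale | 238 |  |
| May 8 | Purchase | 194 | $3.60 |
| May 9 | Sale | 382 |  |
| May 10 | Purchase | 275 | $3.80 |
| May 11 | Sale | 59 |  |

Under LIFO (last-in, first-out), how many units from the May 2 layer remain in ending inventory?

9

May 7, 238 sold [LIFO — newest first]: 214 @ $5.10 + 24 @ $3.95 = $1,186.20
May 9, 382 sold [LIFO — newest first]: 194 @ $3.60 + 188 @ $3.95 = $1,441.00
May 11, 59 sold [LIFO — newest first]: 59 @ $3.80 = $224.20
Total COGS = $1,186.20 + $1,441.00 + $224.20 = $2,851.40
Ending inventory: 135 @ $4.90 + 9 @ $3.95 + 216 @ $3.80 = $1,517.85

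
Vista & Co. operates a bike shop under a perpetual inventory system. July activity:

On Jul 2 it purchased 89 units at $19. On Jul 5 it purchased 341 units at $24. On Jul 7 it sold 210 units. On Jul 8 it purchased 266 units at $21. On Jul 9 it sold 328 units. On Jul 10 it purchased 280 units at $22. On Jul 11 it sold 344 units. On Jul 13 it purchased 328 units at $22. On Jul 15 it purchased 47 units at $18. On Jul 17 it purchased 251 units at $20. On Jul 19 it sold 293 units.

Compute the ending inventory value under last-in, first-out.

Ending inventory = $9,117

Jul 7, 210 sold [LIFO — newest first]: 210 @ $24 = $5,040
Jul 9, 328 sold [LIFO — newest first]: 266 @ $21 + 62 @ $24 = $7,074
Jul 11, 344 sold [LIFO — newest first]: 280 @ $22 + 64 @ $24 = $7,696
Jul 19, 293 sold [LIFO — newest first]: 251 @ $20 + 42 @ $18 = $5,776
Total COGS = $5,040 + $7,074 + $7,696 + $5,776 = $25,586
Ending inventory: 89 @ $19 + 5 @ $24 + 328 @ $22 + 5 @ $18 = $9,117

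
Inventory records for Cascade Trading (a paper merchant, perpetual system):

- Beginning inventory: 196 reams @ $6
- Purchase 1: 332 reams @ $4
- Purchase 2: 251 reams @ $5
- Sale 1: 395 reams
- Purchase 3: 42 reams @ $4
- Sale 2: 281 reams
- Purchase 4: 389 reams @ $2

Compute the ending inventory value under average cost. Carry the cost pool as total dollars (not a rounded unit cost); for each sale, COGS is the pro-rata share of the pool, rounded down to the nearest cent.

Ending inventory = $1,465.89

After Beginning: 196 on hand, pool $1,176.00 (≈ $6.0000 each)
After Purchase 1: 528 on hand, pool $2,504.00 (≈ $4.7424 each)
After Purchase 2: 779 on hand, pool $3,759.00 (≈ $4.8254 each)
Sale 1, sell 395: 395/779 × $3,759.00 → $1,906.03
After Purchase 3: 426 on hand, pool $2,020.97 (≈ $4.7441 each)
Sale 2, sell 281: 281/426 × $2,020.97 → $1,333.08
After Purchase 4: 534 on hand, pool $1,465.89 (≈ $2.7451 each)
Total COGS = $1,906.03 + $1,333.08 = $3,239.11
Ending inventory (cost pool remaining) = $1,465.89
Check: goods available $4,705.00 = COGS $3,239.11 + ending $1,465.89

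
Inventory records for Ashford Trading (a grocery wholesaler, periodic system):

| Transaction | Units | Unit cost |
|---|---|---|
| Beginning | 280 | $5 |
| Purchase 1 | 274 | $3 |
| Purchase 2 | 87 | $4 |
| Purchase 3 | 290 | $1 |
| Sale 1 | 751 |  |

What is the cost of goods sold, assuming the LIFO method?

Sale 1 (751) [LIFO — newest first]: 290 @ $1 + 87 @ $4 + 274 @ $3 + 100 @ $5 = $1,960
Ending inventory: 180 @ $5 = $900

COGS = $1,960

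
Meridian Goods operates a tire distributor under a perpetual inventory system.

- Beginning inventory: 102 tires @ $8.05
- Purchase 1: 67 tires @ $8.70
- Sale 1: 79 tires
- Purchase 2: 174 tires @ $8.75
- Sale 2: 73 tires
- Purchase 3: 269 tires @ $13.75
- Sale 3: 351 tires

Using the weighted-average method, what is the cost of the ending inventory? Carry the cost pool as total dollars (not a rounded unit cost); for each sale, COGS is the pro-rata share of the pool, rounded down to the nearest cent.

Ending inventory = $1,265.64

After Beginning: 102 on hand, pool $821.10 (≈ $8.0500 each)
After Purchase 1: 169 on hand, pool $1,404.00 (≈ $8.3077 each)
Sale 1, sell 79: 79/169 × $1,404.00 → $656.30
After Purchase 2: 264 on hand, pool $2,270.20 (≈ $8.5992 each)
Sale 2, sell 73: 73/264 × $2,270.20 → $627.74
After Purchase 3: 460 on hand, pool $5,341.21 (≈ $11.6113 each)
Sale 3, sell 351: 351/460 × $5,341.21 → $4,075.57
Total COGS = $656.30 + $627.74 + $4,075.57 = $5,359.61
Ending inventory (cost pool remaining) = $1,265.64
Check: goods available $6,625.25 = COGS $5,359.61 + ending $1,265.64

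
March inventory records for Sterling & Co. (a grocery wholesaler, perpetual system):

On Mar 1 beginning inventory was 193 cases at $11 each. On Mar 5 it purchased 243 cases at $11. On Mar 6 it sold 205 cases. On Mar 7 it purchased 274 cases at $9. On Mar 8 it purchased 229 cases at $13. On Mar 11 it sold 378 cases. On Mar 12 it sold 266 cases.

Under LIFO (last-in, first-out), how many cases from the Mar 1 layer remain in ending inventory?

Mar 6, 205 sold [LIFO — newest first]: 205 @ $11 = $2,255
Mar 11, 378 sold [LIFO — newest first]: 229 @ $13 + 149 @ $9 = $4,318
Mar 12, 266 sold [LIFO — newest first]: 125 @ $9 + 38 @ $11 + 103 @ $11 = $2,676
Total COGS = $2,255 + $4,318 + $2,676 = $9,249
Ending inventory: 90 @ $11 = $990
Check: goods available $10,239 = COGS $9,249 + ending $990

90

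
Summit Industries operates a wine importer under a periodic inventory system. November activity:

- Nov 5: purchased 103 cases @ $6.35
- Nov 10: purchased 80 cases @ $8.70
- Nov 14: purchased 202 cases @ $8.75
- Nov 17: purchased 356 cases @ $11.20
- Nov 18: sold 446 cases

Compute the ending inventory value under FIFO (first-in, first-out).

Nov 18, 446 sold [FIFO — oldest first]: 103 @ $6.35 + 80 @ $8.70 + 202 @ $8.75 + 61 @ $11.20 = $3,800.75
Ending inventory: 295 @ $11.20 = $3,304.00

Ending inventory = $3,304.00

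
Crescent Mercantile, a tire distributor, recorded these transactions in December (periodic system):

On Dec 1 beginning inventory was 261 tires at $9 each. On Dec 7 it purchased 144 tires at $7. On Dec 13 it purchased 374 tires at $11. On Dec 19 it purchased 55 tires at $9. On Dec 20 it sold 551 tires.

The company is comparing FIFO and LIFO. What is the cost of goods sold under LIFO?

FIFO COGS: 261 @ $9 + 144 @ $7 + 146 @ $11 = $4,963
LIFO COGS: 55 @ $9 + 374 @ $11 + 122 @ $7 = $5,463

COGS = $5,463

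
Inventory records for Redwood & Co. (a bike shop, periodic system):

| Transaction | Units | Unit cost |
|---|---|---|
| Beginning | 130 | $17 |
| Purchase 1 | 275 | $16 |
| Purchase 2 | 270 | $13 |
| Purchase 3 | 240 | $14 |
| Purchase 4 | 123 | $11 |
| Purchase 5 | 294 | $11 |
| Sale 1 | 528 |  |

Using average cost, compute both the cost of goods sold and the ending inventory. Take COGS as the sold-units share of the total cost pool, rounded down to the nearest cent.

COGS = $7,161.69; ending inventory = $10,905.31

Sale 1, sell 528: 528/1332 × $18,067.00 → $7,161.69
Ending inventory (cost pool remaining) = $10,905.31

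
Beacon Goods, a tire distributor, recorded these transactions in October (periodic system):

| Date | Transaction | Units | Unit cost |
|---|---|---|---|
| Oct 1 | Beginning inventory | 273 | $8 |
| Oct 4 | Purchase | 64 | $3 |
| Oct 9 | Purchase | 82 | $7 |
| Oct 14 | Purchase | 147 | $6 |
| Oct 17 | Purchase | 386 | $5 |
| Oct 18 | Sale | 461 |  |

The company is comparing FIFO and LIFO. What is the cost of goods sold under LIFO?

FIFO COGS: 273 @ $8 + 64 @ $3 + 82 @ $7 + 42 @ $6 = $3,202
LIFO COGS: 386 @ $5 + 75 @ $6 = $2,380

COGS = $2,380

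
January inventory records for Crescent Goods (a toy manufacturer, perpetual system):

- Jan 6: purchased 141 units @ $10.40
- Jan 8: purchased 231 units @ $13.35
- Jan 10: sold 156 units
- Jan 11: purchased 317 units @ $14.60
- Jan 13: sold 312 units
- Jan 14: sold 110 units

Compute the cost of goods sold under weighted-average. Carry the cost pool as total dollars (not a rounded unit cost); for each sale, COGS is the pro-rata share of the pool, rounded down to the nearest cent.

After Jan 6: 141 on hand, pool $1,466.40 (≈ $10.4000 each)
After Jan 8: 372 on hand, pool $4,550.25 (≈ $12.2319 each)
Jan 10, sell 156: 156/372 × $4,550.25 → $1,908.16
After Jan 11: 533 on hand, pool $7,270.29 (≈ $13.6403 each)
Jan 13, sell 312: 312/533 × $7,270.29 → $4,255.77
Jan 14, sell 110: 110/221 × $3,014.52 → $1,500.43
Total COGS = $1,908.16 + $4,255.77 + $1,500.43 = $7,664.36
Ending inventory (cost pool remaining) = $1,514.09
Check: goods available $9,178.45 = COGS $7,664.36 + ending $1,514.09

COGS = $7,664.36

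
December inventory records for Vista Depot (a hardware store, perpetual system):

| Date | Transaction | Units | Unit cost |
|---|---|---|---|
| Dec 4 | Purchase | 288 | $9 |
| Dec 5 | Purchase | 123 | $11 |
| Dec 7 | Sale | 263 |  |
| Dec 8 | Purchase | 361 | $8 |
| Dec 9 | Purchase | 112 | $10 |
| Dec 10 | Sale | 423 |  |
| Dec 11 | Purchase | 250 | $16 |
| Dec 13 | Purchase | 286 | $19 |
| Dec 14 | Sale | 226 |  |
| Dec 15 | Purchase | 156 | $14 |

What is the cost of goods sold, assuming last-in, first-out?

Dec 7, 263 sold [LIFO — newest first]: 123 @ $11 + 140 @ $9 = $2,613
Dec 10, 423 sold [LIFO — newest first]: 112 @ $10 + 311 @ $8 = $3,608
Dec 14, 226 sold [LIFO — newest first]: 226 @ $19 = $4,294
Total COGS = $2,613 + $3,608 + $4,294 = $10,515
Ending inventory: 148 @ $9 + 50 @ $8 + 250 @ $16 + 60 @ $19 + 156 @ $14 = $9,056

COGS = $10,515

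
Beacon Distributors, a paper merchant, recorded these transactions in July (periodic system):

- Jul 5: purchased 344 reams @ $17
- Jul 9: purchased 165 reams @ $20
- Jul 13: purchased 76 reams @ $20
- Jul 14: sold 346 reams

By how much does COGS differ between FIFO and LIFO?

$717

FIFO COGS: 344 @ $17 + 2 @ $20 = $5,888
LIFO COGS: 76 @ $20 + 165 @ $20 + 105 @ $17 = $6,605
Difference = |$5,888 − $6,605| = $717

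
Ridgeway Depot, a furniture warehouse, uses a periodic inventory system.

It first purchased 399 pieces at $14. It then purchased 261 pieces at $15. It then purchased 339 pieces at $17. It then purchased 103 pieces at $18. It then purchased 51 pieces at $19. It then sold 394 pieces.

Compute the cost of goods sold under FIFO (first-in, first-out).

Sale 1 (394) [FIFO — oldest first]: 394 @ $14 = $5,516
Ending inventory: 5 @ $14 + 261 @ $15 + 339 @ $17 + 103 @ $18 + 51 @ $19 = $12,571
Check: goods available $18,087 = COGS $5,516 + ending $12,571

COGS = $5,516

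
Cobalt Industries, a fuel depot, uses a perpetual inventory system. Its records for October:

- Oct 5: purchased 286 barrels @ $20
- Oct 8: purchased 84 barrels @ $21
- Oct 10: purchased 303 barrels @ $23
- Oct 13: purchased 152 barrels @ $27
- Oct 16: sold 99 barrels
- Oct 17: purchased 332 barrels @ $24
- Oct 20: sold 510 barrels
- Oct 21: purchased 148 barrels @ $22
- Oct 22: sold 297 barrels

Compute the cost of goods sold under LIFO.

COGS = $21,630

Oct 16, 99 sold [LIFO — newest first]: 99 @ $27 = $2,673
Oct 20, 510 sold [LIFO — newest first]: 332 @ $24 + 53 @ $27 + 125 @ $23 = $12,274
Oct 22, 297 sold [LIFO — newest first]: 148 @ $22 + 149 @ $23 = $6,683
Total COGS = $2,673 + $12,274 + $6,683 = $21,630
Ending inventory: 286 @ $20 + 84 @ $21 + 29 @ $23 = $8,151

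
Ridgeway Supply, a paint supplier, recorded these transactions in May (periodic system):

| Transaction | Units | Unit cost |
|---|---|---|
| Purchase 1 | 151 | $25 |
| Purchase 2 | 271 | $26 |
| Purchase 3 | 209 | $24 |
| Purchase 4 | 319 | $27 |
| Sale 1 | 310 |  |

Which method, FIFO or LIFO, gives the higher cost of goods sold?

FIFO COGS: 151 @ $25 + 159 @ $26 = $7,909
LIFO COGS: 310 @ $27 = $8,370

LIFO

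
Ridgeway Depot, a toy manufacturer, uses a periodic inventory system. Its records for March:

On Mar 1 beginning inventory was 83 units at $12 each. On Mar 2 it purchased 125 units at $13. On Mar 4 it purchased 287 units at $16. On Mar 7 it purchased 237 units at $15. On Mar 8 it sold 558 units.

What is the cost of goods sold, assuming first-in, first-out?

Mar 8, 558 sold [FIFO — oldest first]: 83 @ $12 + 125 @ $13 + 287 @ $16 + 63 @ $15 = $8,158
Ending inventory: 174 @ $15 = $2,610

COGS = $8,158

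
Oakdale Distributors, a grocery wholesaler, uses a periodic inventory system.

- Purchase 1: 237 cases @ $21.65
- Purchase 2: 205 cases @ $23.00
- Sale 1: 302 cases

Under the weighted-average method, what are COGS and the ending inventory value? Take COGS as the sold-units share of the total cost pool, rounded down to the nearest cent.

COGS = $6,727.39; ending inventory = $3,118.66

Sale 1, sell 302: 302/442 × $9,846.05 → $6,727.39
Ending inventory (cost pool remaining) = $3,118.66
Check: goods available $9,846.05 = COGS $6,727.39 + ending $3,118.66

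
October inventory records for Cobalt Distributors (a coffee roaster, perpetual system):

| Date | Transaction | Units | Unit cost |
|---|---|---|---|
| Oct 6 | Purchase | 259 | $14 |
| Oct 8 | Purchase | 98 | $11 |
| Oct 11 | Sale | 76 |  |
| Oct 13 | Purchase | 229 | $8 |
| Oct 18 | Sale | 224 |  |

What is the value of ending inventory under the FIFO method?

Ending inventory = $2,459

Oct 11, 76 sold [FIFO — oldest first]: 76 @ $14 = $1,064
Oct 18, 224 sold [FIFO — oldest first]: 183 @ $14 + 41 @ $11 = $3,013
Total COGS = $1,064 + $3,013 = $4,077
Ending inventory: 57 @ $11 + 229 @ $8 = $2,459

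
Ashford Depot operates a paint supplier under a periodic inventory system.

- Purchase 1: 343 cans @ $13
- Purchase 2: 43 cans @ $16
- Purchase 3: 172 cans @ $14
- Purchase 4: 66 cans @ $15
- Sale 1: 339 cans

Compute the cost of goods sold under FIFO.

Sale 1 (339) [FIFO — oldest first]: 339 @ $13 = $4,407
Ending inventory: 4 @ $13 + 43 @ $16 + 172 @ $14 + 66 @ $15 = $4,138

COGS = $4,407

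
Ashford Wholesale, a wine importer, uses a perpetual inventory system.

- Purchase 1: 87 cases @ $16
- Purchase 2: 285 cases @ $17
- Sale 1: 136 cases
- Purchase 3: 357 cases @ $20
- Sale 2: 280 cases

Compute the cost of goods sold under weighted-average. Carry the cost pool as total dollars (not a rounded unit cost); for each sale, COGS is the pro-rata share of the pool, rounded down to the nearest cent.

COGS = $7,519.83

After Purchase 1: 87 on hand, pool $1,392.00 (≈ $16.0000 each)
After Purchase 2: 372 on hand, pool $6,237.00 (≈ $16.7661 each)
Sale 1, sell 136: 136/372 × $6,237.00 → $2,280.19
After Purchase 3: 593 on hand, pool $11,096.81 (≈ $18.7130 each)
Sale 2, sell 280: 280/593 × $11,096.81 → $5,239.64
Total COGS = $2,280.19 + $5,239.64 = $7,519.83
Ending inventory (cost pool remaining) = $5,857.17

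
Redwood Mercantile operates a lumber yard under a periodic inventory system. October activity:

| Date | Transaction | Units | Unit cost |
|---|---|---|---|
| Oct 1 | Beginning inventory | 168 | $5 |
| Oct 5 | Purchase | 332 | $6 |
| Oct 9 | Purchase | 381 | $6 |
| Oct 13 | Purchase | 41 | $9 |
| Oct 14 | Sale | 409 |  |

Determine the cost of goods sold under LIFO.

COGS = $2,577

Oct 14, 409 sold [LIFO — newest first]: 41 @ $9 + 368 @ $6 = $2,577
Ending inventory: 168 @ $5 + 332 @ $6 + 13 @ $6 = $2,910
Check: goods available $5,487 = COGS $2,577 + ending $2,910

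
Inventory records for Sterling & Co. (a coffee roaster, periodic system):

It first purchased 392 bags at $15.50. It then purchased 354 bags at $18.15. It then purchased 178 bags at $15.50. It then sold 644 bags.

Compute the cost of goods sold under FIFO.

Sale 1 (644) [FIFO — oldest first]: 392 @ $15.50 + 252 @ $18.15 = $10,649.80
Ending inventory: 102 @ $18.15 + 178 @ $15.50 = $4,610.30

COGS = $10,649.80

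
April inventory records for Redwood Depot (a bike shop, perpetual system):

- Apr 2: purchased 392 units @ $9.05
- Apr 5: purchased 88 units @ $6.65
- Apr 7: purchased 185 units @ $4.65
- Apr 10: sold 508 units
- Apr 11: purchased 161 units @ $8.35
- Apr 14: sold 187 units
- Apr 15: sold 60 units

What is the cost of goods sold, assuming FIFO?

COGS = $5,744.55

Apr 10, 508 sold [FIFO — oldest first]: 392 @ $9.05 + 88 @ $6.65 + 28 @ $4.65 = $4,263.00
Apr 14, 187 sold [FIFO — oldest first]: 157 @ $4.65 + 30 @ $8.35 = $980.55
Apr 15, 60 sold [FIFO — oldest first]: 60 @ $8.35 = $501.00
Total COGS = $4,263.00 + $980.55 + $501.00 = $5,744.55
Ending inventory: 71 @ $8.35 = $592.85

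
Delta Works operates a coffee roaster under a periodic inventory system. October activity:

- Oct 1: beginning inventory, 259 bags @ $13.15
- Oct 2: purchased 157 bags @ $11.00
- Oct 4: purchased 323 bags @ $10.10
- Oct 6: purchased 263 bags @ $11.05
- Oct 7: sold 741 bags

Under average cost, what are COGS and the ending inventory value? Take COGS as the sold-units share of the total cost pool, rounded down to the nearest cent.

COGS = $8,357.54; ending inventory = $2,943.76

Oct 7, sell 741: 741/1002 × $11,301.30 → $8,357.54
Ending inventory (cost pool remaining) = $2,943.76
Check: goods available $11,301.30 = COGS $8,357.54 + ending $2,943.76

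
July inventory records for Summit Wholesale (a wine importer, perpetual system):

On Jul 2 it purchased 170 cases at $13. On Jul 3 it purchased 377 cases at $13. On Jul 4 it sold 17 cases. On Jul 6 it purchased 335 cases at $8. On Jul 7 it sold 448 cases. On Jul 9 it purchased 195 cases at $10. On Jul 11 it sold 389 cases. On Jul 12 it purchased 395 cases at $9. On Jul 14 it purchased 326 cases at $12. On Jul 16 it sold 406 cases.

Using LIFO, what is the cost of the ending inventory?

Ending inventory = $5,734

Jul 4, 17 sold [LIFO — newest first]: 17 @ $13 = $221
Jul 7, 448 sold [LIFO — newest first]: 335 @ $8 + 113 @ $13 = $4,149
Jul 11, 389 sold [LIFO — newest first]: 195 @ $10 + 194 @ $13 = $4,472
Jul 16, 406 sold [LIFO — newest first]: 326 @ $12 + 80 @ $9 = $4,632
Total COGS = $221 + $4,149 + $4,472 + $4,632 = $13,474
Ending inventory: 170 @ $13 + 53 @ $13 + 315 @ $9 = $5,734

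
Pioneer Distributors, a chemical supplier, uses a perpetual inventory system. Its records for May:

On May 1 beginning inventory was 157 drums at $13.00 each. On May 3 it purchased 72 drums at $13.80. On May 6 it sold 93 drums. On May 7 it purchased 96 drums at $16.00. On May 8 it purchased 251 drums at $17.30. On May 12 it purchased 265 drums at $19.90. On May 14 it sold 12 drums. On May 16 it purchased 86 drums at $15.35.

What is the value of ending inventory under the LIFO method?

Ending inventory = $14,001.10

May 6, 93 sold [LIFO — newest first]: 72 @ $13.80 + 21 @ $13.00 = $1,266.60
May 14, 12 sold [LIFO — newest first]: 12 @ $19.90 = $238.80
Total COGS = $1,266.60 + $238.80 = $1,505.40
Ending inventory: 136 @ $13.00 + 96 @ $16.00 + 251 @ $17.30 + 253 @ $19.90 + 86 @ $15.35 = $14,001.10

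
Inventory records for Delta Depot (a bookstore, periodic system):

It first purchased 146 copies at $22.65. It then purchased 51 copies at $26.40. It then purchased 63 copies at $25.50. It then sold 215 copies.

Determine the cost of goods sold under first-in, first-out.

Sale 1 (215) [FIFO — oldest first]: 146 @ $22.65 + 51 @ $26.40 + 18 @ $25.50 = $5,112.30
Ending inventory: 45 @ $25.50 = $1,147.50
Check: goods available $6,259.80 = COGS $5,112.30 + ending $1,147.50

COGS = $5,112.30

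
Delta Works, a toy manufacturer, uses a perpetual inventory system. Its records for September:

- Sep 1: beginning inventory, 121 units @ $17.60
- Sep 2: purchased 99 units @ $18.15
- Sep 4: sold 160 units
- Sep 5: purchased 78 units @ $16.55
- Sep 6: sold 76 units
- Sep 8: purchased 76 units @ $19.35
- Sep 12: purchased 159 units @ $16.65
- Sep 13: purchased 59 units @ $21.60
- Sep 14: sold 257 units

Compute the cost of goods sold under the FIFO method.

COGS = $8,669.30

Sep 4, 160 sold [FIFO — oldest first]: 121 @ $17.60 + 39 @ $18.15 = $2,837.45
Sep 6, 76 sold [FIFO — oldest first]: 60 @ $18.15 + 16 @ $16.55 = $1,353.80
Sep 14, 257 sold [FIFO — oldest first]: 62 @ $16.55 + 76 @ $19.35 + 119 @ $16.65 = $4,478.05
Total COGS = $2,837.45 + $1,353.80 + $4,478.05 = $8,669.30
Ending inventory: 40 @ $16.65 + 59 @ $21.60 = $1,940.40
Check: goods available $10,609.70 = COGS $8,669.30 + ending $1,940.40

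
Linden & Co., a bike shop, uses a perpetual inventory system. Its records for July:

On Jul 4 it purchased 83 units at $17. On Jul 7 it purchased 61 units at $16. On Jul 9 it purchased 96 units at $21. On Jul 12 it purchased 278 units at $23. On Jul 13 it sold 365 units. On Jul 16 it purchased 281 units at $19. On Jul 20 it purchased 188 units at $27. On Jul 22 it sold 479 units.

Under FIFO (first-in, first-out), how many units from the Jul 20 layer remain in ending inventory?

143

Jul 13, 365 sold [FIFO — oldest first]: 83 @ $17 + 61 @ $16 + 96 @ $21 + 125 @ $23 = $7,278
Jul 22, 479 sold [FIFO — oldest first]: 153 @ $23 + 281 @ $19 + 45 @ $27 = $10,073
Total COGS = $7,278 + $10,073 = $17,351
Ending inventory: 143 @ $27 = $3,861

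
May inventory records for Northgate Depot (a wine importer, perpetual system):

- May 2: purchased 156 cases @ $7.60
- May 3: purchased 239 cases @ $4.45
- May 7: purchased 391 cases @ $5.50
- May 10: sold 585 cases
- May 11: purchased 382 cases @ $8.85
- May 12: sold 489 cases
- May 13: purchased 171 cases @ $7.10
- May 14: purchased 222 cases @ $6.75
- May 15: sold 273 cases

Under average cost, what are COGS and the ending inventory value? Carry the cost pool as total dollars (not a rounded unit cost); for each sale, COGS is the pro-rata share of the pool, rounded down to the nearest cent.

COGS = $8,981.72; ending inventory = $1,511.23

After May 2: 156 on hand, pool $1,185.60 (≈ $7.6000 each)
After May 3: 395 on hand, pool $2,249.15 (≈ $5.6941 each)
After May 7: 786 on hand, pool $4,399.65 (≈ $5.5975 each)
May 10, sell 585: 585/786 × $4,399.65 → $3,274.54
After May 11: 583 on hand, pool $4,505.81 (≈ $7.7287 each)
May 12, sell 489: 489/583 × $4,505.81 → $3,779.31
After May 13: 265 on hand, pool $1,940.60 (≈ $7.3230 each)
After May 14: 487 on hand, pool $3,439.10 (≈ $7.0618 each)
May 15, sell 273: 273/487 × $3,439.10 → $1,927.87
Total COGS = $3,274.54 + $3,779.31 + $1,927.87 = $8,981.72
Ending inventory (cost pool remaining) = $1,511.23
Check: goods available $10,492.95 = COGS $8,981.72 + ending $1,511.23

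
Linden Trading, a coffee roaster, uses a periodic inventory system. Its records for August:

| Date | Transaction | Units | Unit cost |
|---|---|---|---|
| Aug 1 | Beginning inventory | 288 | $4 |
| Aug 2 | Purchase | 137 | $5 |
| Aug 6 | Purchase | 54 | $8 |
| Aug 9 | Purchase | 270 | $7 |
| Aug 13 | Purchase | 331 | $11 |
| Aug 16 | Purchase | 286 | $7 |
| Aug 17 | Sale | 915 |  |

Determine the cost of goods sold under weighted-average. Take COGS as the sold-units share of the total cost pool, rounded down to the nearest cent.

COGS = $6,565.76

Aug 17, sell 915: 915/1366 × $9,802.00 → $6,565.76
Ending inventory (cost pool remaining) = $3,236.24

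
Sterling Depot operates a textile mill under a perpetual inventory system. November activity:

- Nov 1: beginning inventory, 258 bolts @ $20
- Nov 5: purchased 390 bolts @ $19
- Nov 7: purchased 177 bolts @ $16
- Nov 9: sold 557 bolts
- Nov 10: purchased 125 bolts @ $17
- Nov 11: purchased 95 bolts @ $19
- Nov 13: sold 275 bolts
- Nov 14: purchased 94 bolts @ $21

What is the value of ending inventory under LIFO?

Ending inventory = $6,234

Nov 9, 557 sold [LIFO — newest first]: 177 @ $16 + 380 @ $19 = $10,052
Nov 13, 275 sold [LIFO — newest first]: 95 @ $19 + 125 @ $17 + 10 @ $19 + 45 @ $20 = $5,020
Total COGS = $10,052 + $5,020 = $15,072
Ending inventory: 213 @ $20 + 94 @ $21 = $6,234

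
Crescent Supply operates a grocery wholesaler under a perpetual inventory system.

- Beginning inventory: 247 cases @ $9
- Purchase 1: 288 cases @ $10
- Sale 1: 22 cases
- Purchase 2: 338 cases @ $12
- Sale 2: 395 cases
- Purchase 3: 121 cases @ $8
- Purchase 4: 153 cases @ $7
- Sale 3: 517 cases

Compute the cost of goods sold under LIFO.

COGS = $9,281

Sale 1 (22) [LIFO — newest first]: 22 @ $10 = $220
Sale 2 (395) [LIFO — newest first]: 338 @ $12 + 57 @ $10 = $4,626
Sale 3 (517) [LIFO — newest first]: 153 @ $7 + 121 @ $8 + 209 @ $10 + 34 @ $9 = $4,435
Total COGS = $220 + $4,626 + $4,435 = $9,281
Ending inventory: 213 @ $9 = $1,917
Check: goods available $11,198 = COGS $9,281 + ending $1,917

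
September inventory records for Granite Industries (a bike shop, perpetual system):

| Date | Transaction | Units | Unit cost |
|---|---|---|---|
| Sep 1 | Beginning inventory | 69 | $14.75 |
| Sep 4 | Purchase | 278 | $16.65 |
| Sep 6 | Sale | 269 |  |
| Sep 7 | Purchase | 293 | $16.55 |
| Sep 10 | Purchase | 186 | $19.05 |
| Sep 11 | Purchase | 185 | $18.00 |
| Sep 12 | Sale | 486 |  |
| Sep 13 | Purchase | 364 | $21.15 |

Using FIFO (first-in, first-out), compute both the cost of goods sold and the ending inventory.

Sep 6, 269 sold [FIFO — oldest first]: 69 @ $14.75 + 200 @ $16.65 = $4,347.75
Sep 12, 486 sold [FIFO — oldest first]: 78 @ $16.65 + 293 @ $16.55 + 115 @ $19.05 = $8,338.60
Total COGS = $4,347.75 + $8,338.60 = $12,686.35
Ending inventory: 71 @ $19.05 + 185 @ $18.00 + 364 @ $21.15 = $12,381.15

COGS = $12,686.35; ending inventory = $12,381.15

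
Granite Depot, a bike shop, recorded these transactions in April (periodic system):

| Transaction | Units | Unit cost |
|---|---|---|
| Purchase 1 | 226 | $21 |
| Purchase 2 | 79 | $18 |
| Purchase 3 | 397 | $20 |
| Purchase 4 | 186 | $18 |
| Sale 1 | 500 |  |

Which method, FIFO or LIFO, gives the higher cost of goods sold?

FIFO

FIFO COGS: 226 @ $21 + 79 @ $18 + 195 @ $20 = $10,068
LIFO COGS: 186 @ $18 + 314 @ $20 = $9,628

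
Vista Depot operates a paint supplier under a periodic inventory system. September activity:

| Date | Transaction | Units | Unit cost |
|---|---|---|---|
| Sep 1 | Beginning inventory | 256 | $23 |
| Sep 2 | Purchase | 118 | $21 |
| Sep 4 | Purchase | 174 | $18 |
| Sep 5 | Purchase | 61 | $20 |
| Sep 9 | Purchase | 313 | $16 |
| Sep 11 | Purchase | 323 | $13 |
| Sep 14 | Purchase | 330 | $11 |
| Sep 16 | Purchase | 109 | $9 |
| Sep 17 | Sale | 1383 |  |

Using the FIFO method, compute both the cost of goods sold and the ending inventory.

Sep 17, 1383 sold [FIFO — oldest first]: 256 @ $23 + 118 @ $21 + 174 @ $18 + 61 @ $20 + 313 @ $16 + 323 @ $13 + 138 @ $11 = $23,443
Ending inventory: 192 @ $11 + 109 @ $9 = $3,093
Check: goods available $26,536 = COGS $23,443 + ending $3,093

COGS = $23,443; ending inventory = $3,093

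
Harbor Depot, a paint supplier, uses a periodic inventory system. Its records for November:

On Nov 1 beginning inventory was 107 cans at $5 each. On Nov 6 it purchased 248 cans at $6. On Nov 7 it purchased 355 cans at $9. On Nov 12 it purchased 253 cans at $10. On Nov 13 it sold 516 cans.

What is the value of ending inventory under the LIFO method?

Ending inventory = $2,851

Nov 13, 516 sold [LIFO — newest first]: 253 @ $10 + 263 @ $9 = $4,897
Ending inventory: 107 @ $5 + 248 @ $6 + 92 @ $9 = $2,851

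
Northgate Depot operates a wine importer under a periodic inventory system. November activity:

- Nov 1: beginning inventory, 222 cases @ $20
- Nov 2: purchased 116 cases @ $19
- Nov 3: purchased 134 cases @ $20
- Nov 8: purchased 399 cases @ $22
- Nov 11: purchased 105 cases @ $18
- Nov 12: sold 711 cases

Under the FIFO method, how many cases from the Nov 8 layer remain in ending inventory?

160

Nov 12, 711 sold [FIFO — oldest first]: 222 @ $20 + 116 @ $19 + 134 @ $20 + 239 @ $22 = $14,582
Ending inventory: 160 @ $22 + 105 @ $18 = $5,410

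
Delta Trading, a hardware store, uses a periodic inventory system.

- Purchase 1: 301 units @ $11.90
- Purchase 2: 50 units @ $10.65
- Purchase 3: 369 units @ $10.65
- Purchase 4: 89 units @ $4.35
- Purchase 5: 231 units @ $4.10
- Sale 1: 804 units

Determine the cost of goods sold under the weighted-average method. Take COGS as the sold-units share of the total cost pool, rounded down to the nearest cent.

COGS = $7,250.30

Sale 1, sell 804: 804/1040 × $9,378.50 → $7,250.30
Ending inventory (cost pool remaining) = $2,128.20
Check: goods available $9,378.50 = COGS $7,250.30 + ending $2,128.20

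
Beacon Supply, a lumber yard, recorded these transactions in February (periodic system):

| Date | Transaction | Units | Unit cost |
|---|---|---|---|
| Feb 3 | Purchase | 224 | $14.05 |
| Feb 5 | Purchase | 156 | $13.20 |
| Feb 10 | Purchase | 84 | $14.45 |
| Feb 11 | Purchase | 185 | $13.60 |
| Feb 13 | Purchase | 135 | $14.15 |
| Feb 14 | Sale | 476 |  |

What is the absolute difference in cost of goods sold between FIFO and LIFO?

$7.05

FIFO COGS: 224 @ $14.05 + 156 @ $13.20 + 84 @ $14.45 + 12 @ $13.60 = $6,583.40
LIFO COGS: 135 @ $14.15 + 185 @ $13.60 + 84 @ $14.45 + 72 @ $13.20 = $6,590.45
Difference = |$6,583.40 − $6,590.45| = $7.05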